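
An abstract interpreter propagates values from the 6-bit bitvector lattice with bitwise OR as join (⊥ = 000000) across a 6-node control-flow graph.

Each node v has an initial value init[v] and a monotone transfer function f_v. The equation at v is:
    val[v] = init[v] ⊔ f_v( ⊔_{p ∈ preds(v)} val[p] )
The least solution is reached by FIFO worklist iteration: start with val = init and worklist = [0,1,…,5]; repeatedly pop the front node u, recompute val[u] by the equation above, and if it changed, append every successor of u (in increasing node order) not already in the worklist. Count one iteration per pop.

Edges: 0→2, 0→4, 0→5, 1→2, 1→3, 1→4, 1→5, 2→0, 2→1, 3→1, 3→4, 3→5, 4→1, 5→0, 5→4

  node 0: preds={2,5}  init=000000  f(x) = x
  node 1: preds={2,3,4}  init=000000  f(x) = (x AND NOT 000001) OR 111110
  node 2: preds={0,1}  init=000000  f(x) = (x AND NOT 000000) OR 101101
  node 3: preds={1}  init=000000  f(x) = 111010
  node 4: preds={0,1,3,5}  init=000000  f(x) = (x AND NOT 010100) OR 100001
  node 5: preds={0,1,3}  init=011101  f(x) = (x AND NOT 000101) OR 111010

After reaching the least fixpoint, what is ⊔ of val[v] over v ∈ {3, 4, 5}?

111111

Trace (11 dequeues):
  [1] u=0 | in 011101 | out 011101 | prev 000000 | push {}
  [2] u=1 | in 000000 | out 111110 | prev 000000 | push {}
  [3] u=2 | in 111111 | out 111111 | prev 000000 | push {0,1}
  [4] u=3 | in 111110 | out 111010 | prev 000000 | push {}
  [5] u=4 | in 111111 | out 101011 | prev 000000 | push {}
  [6] u=5 | in 111111 | out 111111 | prev 011101 | push {4}
  [7] u=0 | in 111111 | out 111111 | prev 011101 | push {2,5}
  [8] u=1 | in 111111 | out 111110 | ==
  [9] u=4 | in 111111 | out 101011 | ==
  [10] u=2 | in 111111 | out 111111 | ==
  [11] u=5 | in 111111 | out 111111 | ==

Converged values:
  [0] 111111
  [1] 111110
  [2] 111111
  [3] 111010
  [4] 101011
  [5] 111111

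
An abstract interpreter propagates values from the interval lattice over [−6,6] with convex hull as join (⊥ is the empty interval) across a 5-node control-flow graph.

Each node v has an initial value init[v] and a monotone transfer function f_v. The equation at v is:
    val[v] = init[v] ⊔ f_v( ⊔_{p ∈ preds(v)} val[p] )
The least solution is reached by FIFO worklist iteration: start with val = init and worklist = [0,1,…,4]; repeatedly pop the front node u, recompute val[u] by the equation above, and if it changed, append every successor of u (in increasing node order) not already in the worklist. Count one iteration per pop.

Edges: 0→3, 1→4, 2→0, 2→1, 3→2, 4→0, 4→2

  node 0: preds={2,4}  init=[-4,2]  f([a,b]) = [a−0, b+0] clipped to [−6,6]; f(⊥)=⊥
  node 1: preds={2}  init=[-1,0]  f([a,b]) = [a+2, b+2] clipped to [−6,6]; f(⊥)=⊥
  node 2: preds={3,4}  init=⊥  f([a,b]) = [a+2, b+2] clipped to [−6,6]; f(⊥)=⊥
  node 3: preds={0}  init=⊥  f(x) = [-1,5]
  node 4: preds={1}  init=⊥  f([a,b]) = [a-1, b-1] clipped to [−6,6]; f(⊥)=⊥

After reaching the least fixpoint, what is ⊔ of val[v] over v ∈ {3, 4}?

Trace (12 dequeues):
  [1] u=0 | in ⊥ | out [-4,2] | ==
  [2] u=1 | in ⊥ | out [-1,0] | ==
  [3] u=2 | in ⊥ | out ⊥ | ==
  [4] u=3 | in [-4,2] | out [-1,5] | prev ⊥ | push {2}
  [5] u=4 | in [-1,0] | out [-2,-1] | prev ⊥ | push {0}
  [6] u=2 | in [-2,5] | out [0,6] | prev ⊥ | push {1}
  [7] u=0 | in [-2,6] | out [-4,6] | prev [-4,2] | push {3}
  [8] u=1 | in [0,6] | out [-1,6] | prev [-1,0] | push {4}
  [9] u=3 | in [-4,6] | out [-1,5] | ==
  [10] u=4 | in [-1,6] | out [-2,5] | prev [-2,-1] | push {0,2}
  [11] u=0 | in [-2,6] | out [-4,6] | ==
  [12] u=2 | in [-2,5] | out [0,6] | ==

Converged values:
  [0] [-4,6]
  [1] [-1,6]
  [2] [0,6]
  [3] [-1,5]
  [4] [-2,5]

[-2,5]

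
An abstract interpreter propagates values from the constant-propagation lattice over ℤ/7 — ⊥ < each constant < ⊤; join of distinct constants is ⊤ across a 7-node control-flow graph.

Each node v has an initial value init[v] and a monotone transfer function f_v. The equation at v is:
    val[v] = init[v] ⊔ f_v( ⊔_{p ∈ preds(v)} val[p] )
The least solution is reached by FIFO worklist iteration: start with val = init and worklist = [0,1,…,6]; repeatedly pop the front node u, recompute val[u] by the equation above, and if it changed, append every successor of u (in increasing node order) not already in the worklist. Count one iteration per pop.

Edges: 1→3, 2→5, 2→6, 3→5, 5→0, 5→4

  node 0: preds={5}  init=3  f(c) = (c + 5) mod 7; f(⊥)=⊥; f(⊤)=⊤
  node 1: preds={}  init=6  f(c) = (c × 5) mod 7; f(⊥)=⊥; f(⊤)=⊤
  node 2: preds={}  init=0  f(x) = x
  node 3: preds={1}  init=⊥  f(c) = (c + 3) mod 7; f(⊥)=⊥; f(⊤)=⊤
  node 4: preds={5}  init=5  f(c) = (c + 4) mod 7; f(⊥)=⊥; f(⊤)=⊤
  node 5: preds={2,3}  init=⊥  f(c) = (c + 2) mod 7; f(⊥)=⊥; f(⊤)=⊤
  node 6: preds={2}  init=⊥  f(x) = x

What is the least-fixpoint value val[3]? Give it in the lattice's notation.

2

Iteration log — 9 steps:
  step 1. node 0  ⊔preds=⊥  new=3  stable
  step 2. node 1  ⊔preds=⊥  new=6  stable
  step 3. node 2  ⊔preds=⊥  new=0  stable
  step 4. node 3  ⊔preds=6  new=2  old=⊥  +wl: 
  step 5. node 4  ⊔preds=⊥  new=5  stable
  step 6. node 5  ⊔preds=⊤  new=⊤  old=⊥  +wl: 0,4
  step 7. node 6  ⊔preds=0  new=0  old=⊥  +wl: 
  step 8. node 0  ⊔preds=⊤  new=⊤  old=3  +wl: 
  step 9. node 4  ⊔preds=⊤  new=⊤  old=5  +wl: 

Least fixpoint reached:
  node 0: ⊤
  node 1: 6
  node 2: 0
  node 3: 2
  node 4: ⊤
  node 5: ⊤
  node 6: 0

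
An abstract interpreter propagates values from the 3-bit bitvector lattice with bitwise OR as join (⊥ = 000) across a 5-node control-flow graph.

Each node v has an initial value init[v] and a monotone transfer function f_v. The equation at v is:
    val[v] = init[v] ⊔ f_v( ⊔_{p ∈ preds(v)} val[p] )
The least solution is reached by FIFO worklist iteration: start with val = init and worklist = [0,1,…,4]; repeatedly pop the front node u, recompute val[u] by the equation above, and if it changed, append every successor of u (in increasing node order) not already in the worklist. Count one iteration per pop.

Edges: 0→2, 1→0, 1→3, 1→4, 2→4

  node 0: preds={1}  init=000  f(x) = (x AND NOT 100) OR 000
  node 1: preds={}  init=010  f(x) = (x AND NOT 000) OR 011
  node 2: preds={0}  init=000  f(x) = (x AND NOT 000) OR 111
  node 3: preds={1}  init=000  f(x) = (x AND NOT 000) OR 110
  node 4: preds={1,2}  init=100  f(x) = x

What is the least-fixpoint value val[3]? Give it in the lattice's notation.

111

Trace (7 dequeues):
  [1] u=0 | in 010 | out 010 | prev 000 | push {}
  [2] u=1 | in 000 | out 011 | prev 010 | push {0}
  [3] u=2 | in 010 | out 111 | prev 000 | push {}
  [4] u=3 | in 011 | out 111 | prev 000 | push {}
  [5] u=4 | in 111 | out 111 | prev 100 | push {}
  [6] u=0 | in 011 | out 011 | prev 010 | push {2}
  [7] u=2 | in 011 | out 111 | ==

Converged values:
  [0] 011
  [1] 011
  [2] 111
  [3] 111
  [4] 111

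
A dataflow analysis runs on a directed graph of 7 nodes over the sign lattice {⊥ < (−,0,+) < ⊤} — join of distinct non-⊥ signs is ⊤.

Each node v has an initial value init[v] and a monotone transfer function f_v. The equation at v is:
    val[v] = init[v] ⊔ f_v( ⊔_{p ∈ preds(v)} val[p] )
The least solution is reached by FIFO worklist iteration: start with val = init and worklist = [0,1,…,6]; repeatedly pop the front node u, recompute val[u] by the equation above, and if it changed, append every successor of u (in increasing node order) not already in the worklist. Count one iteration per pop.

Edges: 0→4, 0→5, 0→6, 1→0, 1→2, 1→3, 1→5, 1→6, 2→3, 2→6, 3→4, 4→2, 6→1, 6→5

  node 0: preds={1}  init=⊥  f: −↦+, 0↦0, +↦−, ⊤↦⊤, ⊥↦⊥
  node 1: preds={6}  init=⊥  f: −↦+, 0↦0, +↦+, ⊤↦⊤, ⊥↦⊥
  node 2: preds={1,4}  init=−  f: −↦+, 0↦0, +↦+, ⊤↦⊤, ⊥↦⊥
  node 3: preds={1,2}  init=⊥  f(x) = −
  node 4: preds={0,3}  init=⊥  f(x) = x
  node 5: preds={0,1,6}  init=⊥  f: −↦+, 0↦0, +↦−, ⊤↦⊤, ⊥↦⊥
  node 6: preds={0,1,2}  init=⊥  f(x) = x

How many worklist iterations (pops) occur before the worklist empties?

25

Trace (25 dequeues):
  [1] u=0 | in ⊥ | out ⊥ | ==
  [2] u=1 | in ⊥ | out ⊥ | ==
  [3] u=2 | in ⊥ | out − | ==
  [4] u=3 | in − | out − | prev ⊥ | push {}
  [5] u=4 | in − | out − | prev ⊥ | push {2}
  [6] u=5 | in ⊥ | out ⊥ | ==
  [7] u=6 | in − | out − | prev ⊥ | push {1,5}
  [8] u=2 | in − | out ⊤ | prev − | push {3,6}
  [9] u=1 | in − | out + | prev ⊥ | push {0,2}
  [10] u=5 | in ⊤ | out ⊤ | prev ⊥ | push {}
  [11] u=3 | in ⊤ | out − | ==
  [12] u=6 | in ⊤ | out ⊤ | prev − | push {1,5}
  [13] u=0 | in + | out − | prev ⊥ | push {4,6}
  [14] u=2 | in ⊤ | out ⊤ | ==
  [15] u=1 | in ⊤ | out ⊤ | prev + | push {0,2,3}
  [16] u=5 | in ⊤ | out ⊤ | ==
  [17] u=4 | in − | out − | ==
  [18] u=6 | in ⊤ | out ⊤ | ==
  [19] u=0 | in ⊤ | out ⊤ | prev − | push {4,5,6}
  [20] u=2 | in ⊤ | out ⊤ | ==
  [21] u=3 | in ⊤ | out − | ==
  [22] u=4 | in ⊤ | out ⊤ | prev − | push {2}
  [23] u=5 | in ⊤ | out ⊤ | ==
  [24] u=6 | in ⊤ | out ⊤ | ==
  [25] u=2 | in ⊤ | out ⊤ | ==

Converged values:
  [0] ⊤
  [1] ⊤
  [2] ⊤
  [3] −
  [4] ⊤
  [5] ⊤
  [6] ⊤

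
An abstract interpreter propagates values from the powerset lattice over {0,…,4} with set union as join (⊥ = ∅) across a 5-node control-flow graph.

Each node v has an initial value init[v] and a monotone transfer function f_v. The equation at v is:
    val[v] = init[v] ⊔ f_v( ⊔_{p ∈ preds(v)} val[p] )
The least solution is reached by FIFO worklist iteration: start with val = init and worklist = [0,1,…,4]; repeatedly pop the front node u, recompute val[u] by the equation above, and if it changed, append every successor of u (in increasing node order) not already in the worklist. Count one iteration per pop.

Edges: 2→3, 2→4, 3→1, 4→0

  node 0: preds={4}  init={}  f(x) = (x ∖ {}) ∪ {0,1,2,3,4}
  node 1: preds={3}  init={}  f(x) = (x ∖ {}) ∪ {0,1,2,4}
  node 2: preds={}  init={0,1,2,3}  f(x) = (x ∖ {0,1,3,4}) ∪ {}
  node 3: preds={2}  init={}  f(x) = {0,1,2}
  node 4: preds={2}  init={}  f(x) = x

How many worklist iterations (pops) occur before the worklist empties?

Trace (7 dequeues):
  [1] u=0 | in {} | out {0,1,2,3,4} | prev {} | push {}
  [2] u=1 | in {} | out {0,1,2,4} | prev {} | push {}
  [3] u=2 | in {} | out {0,1,2,3} | ==
  [4] u=3 | in {0,1,2,3} | out {0,1,2} | prev {} | push {1}
  [5] u=4 | in {0,1,2,3} | out {0,1,2,3} | prev {} | push {0}
  [6] u=1 | in {0,1,2} | out {0,1,2,4} | ==
  [7] u=0 | in {0,1,2,3} | out {0,1,2,3,4} | ==

Converged values:
  [0] {0,1,2,3,4}
  [1] {0,1,2,4}
  [2] {0,1,2,3}
  [3] {0,1,2}
  [4] {0,1,2,3}

7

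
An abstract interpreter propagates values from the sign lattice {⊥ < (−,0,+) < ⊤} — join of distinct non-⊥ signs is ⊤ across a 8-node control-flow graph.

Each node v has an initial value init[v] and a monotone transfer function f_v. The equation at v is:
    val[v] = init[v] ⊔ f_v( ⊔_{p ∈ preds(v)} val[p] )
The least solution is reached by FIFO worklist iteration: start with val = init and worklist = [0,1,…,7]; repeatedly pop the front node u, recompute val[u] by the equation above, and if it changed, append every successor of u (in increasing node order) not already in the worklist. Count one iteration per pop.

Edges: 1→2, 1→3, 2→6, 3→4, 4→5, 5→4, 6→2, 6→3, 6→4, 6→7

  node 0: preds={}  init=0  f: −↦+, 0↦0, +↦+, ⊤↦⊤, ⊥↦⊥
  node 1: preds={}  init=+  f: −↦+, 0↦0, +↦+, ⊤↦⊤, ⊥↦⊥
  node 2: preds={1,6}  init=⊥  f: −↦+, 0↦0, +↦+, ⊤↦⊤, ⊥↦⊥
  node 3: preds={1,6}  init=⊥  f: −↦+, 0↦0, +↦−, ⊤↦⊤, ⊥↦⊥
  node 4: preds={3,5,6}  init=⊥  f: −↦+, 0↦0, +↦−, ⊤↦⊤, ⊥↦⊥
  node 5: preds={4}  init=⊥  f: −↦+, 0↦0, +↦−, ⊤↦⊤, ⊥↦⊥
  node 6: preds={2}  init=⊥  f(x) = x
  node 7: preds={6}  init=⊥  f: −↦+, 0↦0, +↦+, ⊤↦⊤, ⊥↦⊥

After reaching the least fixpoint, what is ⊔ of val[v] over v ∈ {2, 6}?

+

Trace (13 dequeues):
  [1] u=0 | in ⊥ | out 0 | ==
  [2] u=1 | in ⊥ | out + | ==
  [3] u=2 | in + | out + | prev ⊥ | push {}
  [4] u=3 | in + | out − | prev ⊥ | push {}
  [5] u=4 | in − | out + | prev ⊥ | push {}
  [6] u=5 | in + | out − | prev ⊥ | push {4}
  [7] u=6 | in + | out + | prev ⊥ | push {2,3}
  [8] u=7 | in + | out + | prev ⊥ | push {}
  [9] u=4 | in ⊤ | out ⊤ | prev + | push {5}
  [10] u=2 | in + | out + | ==
  [11] u=3 | in + | out − | ==
  [12] u=5 | in ⊤ | out ⊤ | prev − | push {4}
  [13] u=4 | in ⊤ | out ⊤ | ==

Converged values:
  [0] 0
  [1] +
  [2] +
  [3] −
  [4] ⊤
  [5] ⊤
  [6] +
  [7] +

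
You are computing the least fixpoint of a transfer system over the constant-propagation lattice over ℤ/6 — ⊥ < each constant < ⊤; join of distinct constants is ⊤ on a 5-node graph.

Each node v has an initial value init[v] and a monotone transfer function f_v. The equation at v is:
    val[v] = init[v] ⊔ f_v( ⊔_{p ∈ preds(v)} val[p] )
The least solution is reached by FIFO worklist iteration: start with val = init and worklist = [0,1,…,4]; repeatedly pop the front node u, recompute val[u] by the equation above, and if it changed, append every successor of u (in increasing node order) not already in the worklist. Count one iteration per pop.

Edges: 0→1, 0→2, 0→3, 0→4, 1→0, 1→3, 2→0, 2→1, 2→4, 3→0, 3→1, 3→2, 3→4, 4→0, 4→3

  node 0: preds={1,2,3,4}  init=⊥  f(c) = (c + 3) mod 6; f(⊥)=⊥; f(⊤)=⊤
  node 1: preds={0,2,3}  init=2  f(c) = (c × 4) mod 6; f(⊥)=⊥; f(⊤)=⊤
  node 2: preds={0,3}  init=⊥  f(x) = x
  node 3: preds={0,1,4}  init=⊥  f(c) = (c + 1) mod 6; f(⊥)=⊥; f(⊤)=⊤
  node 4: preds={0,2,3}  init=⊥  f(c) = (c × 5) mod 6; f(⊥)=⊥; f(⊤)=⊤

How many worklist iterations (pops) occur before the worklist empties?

12

Worklist (12 pops):
  #1 pop 0: in=2 → 5 (was ⊥); enqueue []
  #2 pop 1: in=5 → 2 (no change)
  #3 pop 2: in=5 → 5 (was ⊥); enqueue [0,1]
  #4 pop 3: in=⊤ → ⊤ (was ⊥); enqueue [2]
  #5 pop 4: in=⊤ → ⊤ (was ⊥); enqueue [3]
  #6 pop 0: in=⊤ → ⊤ (was 5); enqueue [4]
  #7 pop 1: in=⊤ → ⊤ (was 2); enqueue [0]
  #8 pop 2: in=⊤ → ⊤ (was 5); enqueue [1]
  #9 pop 3: in=⊤ → ⊤ (no change)
  #10 pop 4: in=⊤ → ⊤ (no change)
  #11 pop 0: in=⊤ → ⊤ (no change)
  #12 pop 1: in=⊤ → ⊤ (no change)

Fixpoint:
  val[0] = ⊤
  val[1] = ⊤
  val[2] = ⊤
  val[3] = ⊤
  val[4] = ⊤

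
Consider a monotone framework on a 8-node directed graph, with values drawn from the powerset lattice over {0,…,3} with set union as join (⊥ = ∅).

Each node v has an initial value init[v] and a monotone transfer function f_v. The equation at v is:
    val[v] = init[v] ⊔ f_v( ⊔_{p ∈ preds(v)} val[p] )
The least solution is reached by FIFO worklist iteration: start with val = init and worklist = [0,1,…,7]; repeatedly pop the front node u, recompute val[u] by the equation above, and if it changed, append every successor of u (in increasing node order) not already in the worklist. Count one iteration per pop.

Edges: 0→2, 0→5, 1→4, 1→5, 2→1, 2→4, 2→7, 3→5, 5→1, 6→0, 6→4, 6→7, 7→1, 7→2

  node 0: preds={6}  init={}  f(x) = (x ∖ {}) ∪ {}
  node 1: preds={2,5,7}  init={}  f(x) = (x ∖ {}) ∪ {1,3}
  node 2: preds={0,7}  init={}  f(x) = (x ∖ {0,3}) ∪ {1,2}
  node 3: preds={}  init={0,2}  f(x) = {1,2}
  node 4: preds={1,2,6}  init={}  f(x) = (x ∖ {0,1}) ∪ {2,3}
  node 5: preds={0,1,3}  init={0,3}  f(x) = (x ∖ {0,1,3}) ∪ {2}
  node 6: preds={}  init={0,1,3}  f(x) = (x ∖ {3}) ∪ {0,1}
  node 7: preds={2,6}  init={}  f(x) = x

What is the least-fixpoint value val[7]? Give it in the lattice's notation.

{0,1,2,3}

Iteration log — 12 steps:
  step 1. node 0  ⊔preds={0,1,3}  new={0,1,3}  old={}  +wl: 
  step 2. node 1  ⊔preds={0,3}  new={0,1,3}  old={}  +wl: 
  step 3. node 2  ⊔preds={0,1,3}  new={1,2}  old={}  +wl: 1
  step 4. node 3  ⊔preds={}  new={0,1,2}  old={0,2}  +wl: 
  step 5. node 4  ⊔preds={0,1,2,3}  new={2,3}  old={}  +wl: 
  step 6. node 5  ⊔preds={0,1,2,3}  new={0,2,3}  old={0,3}  +wl: 
  step 7. node 6  ⊔preds={}  new={0,1,3}  stable
  step 8. node 7  ⊔preds={0,1,2,3}  new={0,1,2,3}  old={}  +wl: 2
  step 9. node 1  ⊔preds={0,1,2,3}  new={0,1,2,3}  old={0,1,3}  +wl: 4,5
  step 10. node 2  ⊔preds={0,1,2,3}  new={1,2}  stable
  step 11. node 4  ⊔preds={0,1,2,3}  new={2,3}  stable
  step 12. node 5  ⊔preds={0,1,2,3}  new={0,2,3}  stable

Least fixpoint reached:
  node 0: {0,1,3}
  node 1: {0,1,2,3}
  node 2: {1,2}
  node 3: {0,1,2}
  node 4: {2,3}
  node 5: {0,2,3}
  node 6: {0,1,3}
  node 7: {0,1,2,3}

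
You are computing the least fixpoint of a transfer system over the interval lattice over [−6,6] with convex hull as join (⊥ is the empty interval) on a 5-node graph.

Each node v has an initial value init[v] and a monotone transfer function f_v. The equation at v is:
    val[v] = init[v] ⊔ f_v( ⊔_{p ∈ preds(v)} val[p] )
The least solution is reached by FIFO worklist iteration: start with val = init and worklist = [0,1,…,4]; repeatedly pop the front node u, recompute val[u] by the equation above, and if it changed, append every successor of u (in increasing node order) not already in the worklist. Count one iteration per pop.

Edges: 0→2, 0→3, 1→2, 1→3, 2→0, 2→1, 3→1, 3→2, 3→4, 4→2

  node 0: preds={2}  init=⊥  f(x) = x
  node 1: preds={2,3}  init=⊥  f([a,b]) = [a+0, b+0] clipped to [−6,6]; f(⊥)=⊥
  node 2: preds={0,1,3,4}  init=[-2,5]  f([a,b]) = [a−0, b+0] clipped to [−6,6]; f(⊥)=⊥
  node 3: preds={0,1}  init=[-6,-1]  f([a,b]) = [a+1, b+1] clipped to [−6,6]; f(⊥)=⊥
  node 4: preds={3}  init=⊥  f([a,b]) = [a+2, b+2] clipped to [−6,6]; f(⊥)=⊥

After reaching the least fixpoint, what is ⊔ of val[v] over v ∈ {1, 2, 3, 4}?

Trace (13 dequeues):
  [1] u=0 | in [-2,5] | out [-2,5] | prev ⊥ | push {}
  [2] u=1 | in [-6,5] | out [-6,5] | prev ⊥ | push {}
  [3] u=2 | in [-6,5] | out [-6,5] | prev [-2,5] | push {0,1}
  [4] u=3 | in [-6,5] | out [-6,6] | prev [-6,-1] | push {2}
  [5] u=4 | in [-6,6] | out [-4,6] | prev ⊥ | push {}
  [6] u=0 | in [-6,5] | out [-6,5] | prev [-2,5] | push {3}
  [7] u=1 | in [-6,6] | out [-6,6] | prev [-6,5] | push {}
  [8] u=2 | in [-6,6] | out [-6,6] | prev [-6,5] | push {0,1}
  [9] u=3 | in [-6,6] | out [-6,6] | ==
  [10] u=0 | in [-6,6] | out [-6,6] | prev [-6,5] | push {2,3}
  [11] u=1 | in [-6,6] | out [-6,6] | ==
  [12] u=2 | in [-6,6] | out [-6,6] | ==
  [13] u=3 | in [-6,6] | out [-6,6] | ==

Converged values:
  [0] [-6,6]
  [1] [-6,6]
  [2] [-6,6]
  [3] [-6,6]
  [4] [-4,6]

[-6,6]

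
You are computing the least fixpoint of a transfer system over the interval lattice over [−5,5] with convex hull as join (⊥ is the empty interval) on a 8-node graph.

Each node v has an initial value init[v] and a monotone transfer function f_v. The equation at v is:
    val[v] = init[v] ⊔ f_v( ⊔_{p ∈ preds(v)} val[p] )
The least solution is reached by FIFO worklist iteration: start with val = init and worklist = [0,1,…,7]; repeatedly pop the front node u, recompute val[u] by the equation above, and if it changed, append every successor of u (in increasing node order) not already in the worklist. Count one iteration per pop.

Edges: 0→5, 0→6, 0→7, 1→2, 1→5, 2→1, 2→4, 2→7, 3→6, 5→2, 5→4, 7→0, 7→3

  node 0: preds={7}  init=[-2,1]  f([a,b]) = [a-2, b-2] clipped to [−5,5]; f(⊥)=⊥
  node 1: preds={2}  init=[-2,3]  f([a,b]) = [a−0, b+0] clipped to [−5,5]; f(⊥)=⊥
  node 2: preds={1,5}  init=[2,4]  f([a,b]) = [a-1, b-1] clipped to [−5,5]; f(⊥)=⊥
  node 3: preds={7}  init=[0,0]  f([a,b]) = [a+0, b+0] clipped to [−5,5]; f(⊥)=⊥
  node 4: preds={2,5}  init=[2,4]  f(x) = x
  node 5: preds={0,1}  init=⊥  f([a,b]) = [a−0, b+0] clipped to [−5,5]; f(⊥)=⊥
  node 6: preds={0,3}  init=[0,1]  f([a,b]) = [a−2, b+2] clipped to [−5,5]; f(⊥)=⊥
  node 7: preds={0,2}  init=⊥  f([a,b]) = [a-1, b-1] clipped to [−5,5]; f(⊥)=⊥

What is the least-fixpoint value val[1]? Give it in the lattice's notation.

Worklist (27 pops):
  #1 pop 0: in=⊥ → [-2,1] (no change)
  #2 pop 1: in=[2,4] → [-2,4] (was [-2,3]); enqueue []
  #3 pop 2: in=[-2,4] → [-3,4] (was [2,4]); enqueue [1]
  #4 pop 3: in=⊥ → [0,0] (no change)
  #5 pop 4: in=[-3,4] → [-3,4] (was [2,4]); enqueue []
  #6 pop 5: in=[-2,4] → [-2,4] (was ⊥); enqueue [2,4]
  #7 pop 6: in=[-2,1] → [-4,3] (was [0,1]); enqueue []
  #8 pop 7: in=[-3,4] → [-4,3] (was ⊥); enqueue [0,3]
  #9 pop 1: in=[-3,4] → [-3,4] (was [-2,4]); enqueue [5]
  #10 pop 2: in=[-3,4] → [-4,4] (was [-3,4]); enqueue [1,7]
  #11 pop 4: in=[-4,4] → [-4,4] (was [-3,4]); enqueue []
  #12 pop 0: in=[-4,3] → [-5,1] (was [-2,1]); enqueue [6]
  #13 pop 3: in=[-4,3] → [-4,3] (was [0,0]); enqueue []
  #14 pop 5: in=[-5,4] → [-5,4] (was [-2,4]); enqueue [2,4]
  #15 pop 1: in=[-4,4] → [-4,4] (was [-3,4]); enqueue [5]
  #16 pop 7: in=[-5,4] → [-5,3] (was [-4,3]); enqueue [0,3]
  #17 pop 6: in=[-5,3] → [-5,5] (was [-4,3]); enqueue []
  #18 pop 2: in=[-5,4] → [-5,4] (was [-4,4]); enqueue [1,7]
  #19 pop 4: in=[-5,4] → [-5,4] (was [-4,4]); enqueue []
  #20 pop 5: in=[-5,4] → [-5,4] (no change)
  #21 pop 0: in=[-5,3] → [-5,1] (no change)
  #22 pop 3: in=[-5,3] → [-5,3] (was [-4,3]); enqueue [6]
  #23 pop 1: in=[-5,4] → [-5,4] (was [-4,4]); enqueue [2,5]
  #24 pop 7: in=[-5,4] → [-5,3] (no change)
  #25 pop 6: in=[-5,3] → [-5,5] (no change)
  #26 pop 2: in=[-5,4] → [-5,4] (no change)
  #27 pop 5: in=[-5,4] → [-5,4] (no change)

Fixpoint:
  val[0] = [-5,1]
  val[1] = [-5,4]
  val[2] = [-5,4]
  val[3] = [-5,3]
  val[4] = [-5,4]
  val[5] = [-5,4]
  val[6] = [-5,5]
  val[7] = [-5,3]

[-5,4]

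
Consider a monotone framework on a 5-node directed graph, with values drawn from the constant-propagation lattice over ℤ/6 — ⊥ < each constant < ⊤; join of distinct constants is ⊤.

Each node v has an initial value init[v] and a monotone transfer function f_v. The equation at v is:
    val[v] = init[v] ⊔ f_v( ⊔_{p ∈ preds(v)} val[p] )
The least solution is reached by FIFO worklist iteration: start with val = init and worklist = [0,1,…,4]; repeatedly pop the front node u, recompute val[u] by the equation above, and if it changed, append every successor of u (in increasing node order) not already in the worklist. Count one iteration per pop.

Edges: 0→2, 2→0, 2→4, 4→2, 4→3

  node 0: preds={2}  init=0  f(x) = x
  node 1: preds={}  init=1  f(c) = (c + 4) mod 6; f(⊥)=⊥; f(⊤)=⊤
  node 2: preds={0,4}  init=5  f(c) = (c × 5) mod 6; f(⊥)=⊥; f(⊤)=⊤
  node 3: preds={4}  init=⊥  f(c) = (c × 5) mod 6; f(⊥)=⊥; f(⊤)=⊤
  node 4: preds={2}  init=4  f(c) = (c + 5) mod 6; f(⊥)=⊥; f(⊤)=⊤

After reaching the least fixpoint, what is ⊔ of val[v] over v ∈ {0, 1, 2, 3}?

Worklist (8 pops):
  #1 pop 0: in=5 → ⊤ (was 0); enqueue []
  #2 pop 1: in=⊥ → 1 (no change)
  #3 pop 2: in=⊤ → ⊤ (was 5); enqueue [0]
  #4 pop 3: in=4 → 2 (was ⊥); enqueue []
  #5 pop 4: in=⊤ → ⊤ (was 4); enqueue [2,3]
  #6 pop 0: in=⊤ → ⊤ (no change)
  #7 pop 2: in=⊤ → ⊤ (no change)
  #8 pop 3: in=⊤ → ⊤ (was 2); enqueue []

Fixpoint:
  val[0] = ⊤
  val[1] = 1
  val[2] = ⊤
  val[3] = ⊤
  val[4] = ⊤

⊤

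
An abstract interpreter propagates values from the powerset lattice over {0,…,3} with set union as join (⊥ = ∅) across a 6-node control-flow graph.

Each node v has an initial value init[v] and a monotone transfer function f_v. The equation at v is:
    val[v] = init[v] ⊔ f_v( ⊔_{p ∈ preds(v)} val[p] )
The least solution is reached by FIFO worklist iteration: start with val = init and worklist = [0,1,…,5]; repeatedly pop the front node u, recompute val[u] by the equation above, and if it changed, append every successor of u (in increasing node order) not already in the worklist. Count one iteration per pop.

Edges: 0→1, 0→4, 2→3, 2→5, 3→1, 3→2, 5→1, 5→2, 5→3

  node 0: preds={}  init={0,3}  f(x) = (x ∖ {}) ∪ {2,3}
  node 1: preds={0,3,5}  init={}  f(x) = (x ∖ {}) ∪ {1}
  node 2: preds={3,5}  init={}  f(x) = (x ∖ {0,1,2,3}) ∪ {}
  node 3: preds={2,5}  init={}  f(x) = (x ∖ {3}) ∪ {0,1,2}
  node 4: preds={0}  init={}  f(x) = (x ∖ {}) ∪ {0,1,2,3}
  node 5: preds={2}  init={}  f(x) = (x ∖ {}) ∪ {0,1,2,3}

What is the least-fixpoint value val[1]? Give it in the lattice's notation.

Trace (9 dequeues):
  [1] u=0 | in {} | out {0,2,3} | prev {0,3} | push {}
  [2] u=1 | in {0,2,3} | out {0,1,2,3} | prev {} | push {}
  [3] u=2 | in {} | out {} | ==
  [4] u=3 | in {} | out {0,1,2} | prev {} | push {1,2}
  [5] u=4 | in {0,2,3} | out {0,1,2,3} | prev {} | push {}
  [6] u=5 | in {} | out {0,1,2,3} | prev {} | push {3}
  [7] u=1 | in {0,1,2,3} | out {0,1,2,3} | ==
  [8] u=2 | in {0,1,2,3} | out {} | ==
  [9] u=3 | in {0,1,2,3} | out {0,1,2} | ==

Converged values:
  [0] {0,2,3}
  [1] {0,1,2,3}
  [2] {}
  [3] {0,1,2}
  [4] {0,1,2,3}
  [5] {0,1,2,3}

{0,1,2,3}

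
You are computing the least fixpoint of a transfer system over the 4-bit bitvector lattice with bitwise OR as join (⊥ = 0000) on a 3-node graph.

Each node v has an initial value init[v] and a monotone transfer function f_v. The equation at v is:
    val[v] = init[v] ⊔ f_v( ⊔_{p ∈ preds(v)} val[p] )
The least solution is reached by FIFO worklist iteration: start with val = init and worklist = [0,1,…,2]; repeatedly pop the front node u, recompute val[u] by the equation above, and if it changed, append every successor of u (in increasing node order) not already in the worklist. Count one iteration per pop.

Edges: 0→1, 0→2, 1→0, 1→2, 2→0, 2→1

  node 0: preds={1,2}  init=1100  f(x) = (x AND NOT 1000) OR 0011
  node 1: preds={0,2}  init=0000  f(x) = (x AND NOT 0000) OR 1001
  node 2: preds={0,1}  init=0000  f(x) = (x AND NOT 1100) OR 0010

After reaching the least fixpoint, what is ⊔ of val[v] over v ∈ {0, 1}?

Worklist (5 pops):
  #1 pop 0: in=0000 → 1111 (was 1100); enqueue []
  #2 pop 1: in=1111 → 1111 (was 0000); enqueue [0]
  #3 pop 2: in=1111 → 0011 (was 0000); enqueue [1]
  #4 pop 0: in=1111 → 1111 (no change)
  #5 pop 1: in=1111 → 1111 (no change)

Fixpoint:
  val[0] = 1111
  val[1] = 1111
  val[2] = 0011

1111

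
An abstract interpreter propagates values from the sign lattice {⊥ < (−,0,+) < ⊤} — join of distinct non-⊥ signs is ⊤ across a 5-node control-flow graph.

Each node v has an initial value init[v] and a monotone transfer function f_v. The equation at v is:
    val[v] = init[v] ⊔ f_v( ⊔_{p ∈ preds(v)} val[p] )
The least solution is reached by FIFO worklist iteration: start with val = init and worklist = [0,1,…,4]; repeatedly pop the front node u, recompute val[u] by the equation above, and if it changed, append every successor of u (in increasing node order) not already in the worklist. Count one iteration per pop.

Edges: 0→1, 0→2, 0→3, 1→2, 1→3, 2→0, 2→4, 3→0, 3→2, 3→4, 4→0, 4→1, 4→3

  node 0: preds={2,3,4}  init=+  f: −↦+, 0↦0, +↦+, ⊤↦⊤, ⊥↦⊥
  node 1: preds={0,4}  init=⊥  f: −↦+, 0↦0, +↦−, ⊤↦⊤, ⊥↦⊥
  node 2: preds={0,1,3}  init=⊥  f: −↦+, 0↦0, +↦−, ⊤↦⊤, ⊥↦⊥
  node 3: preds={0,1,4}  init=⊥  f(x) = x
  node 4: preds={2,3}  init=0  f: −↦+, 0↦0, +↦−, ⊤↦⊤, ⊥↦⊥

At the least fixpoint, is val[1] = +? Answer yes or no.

no

Worklist (9 pops):
  #1 pop 0: in=0 → ⊤ (was +); enqueue []
  #2 pop 1: in=⊤ → ⊤ (was ⊥); enqueue []
  #3 pop 2: in=⊤ → ⊤ (was ⊥); enqueue [0]
  #4 pop 3: in=⊤ → ⊤ (was ⊥); enqueue [2]
  #5 pop 4: in=⊤ → ⊤ (was 0); enqueue [1,3]
  #6 pop 0: in=⊤ → ⊤ (no change)
  #7 pop 2: in=⊤ → ⊤ (no change)
  #8 pop 1: in=⊤ → ⊤ (no change)
  #9 pop 3: in=⊤ → ⊤ (no change)

Fixpoint:
  val[0] = ⊤
  val[1] = ⊤
  val[2] = ⊤
  val[3] = ⊤
  val[4] = ⊤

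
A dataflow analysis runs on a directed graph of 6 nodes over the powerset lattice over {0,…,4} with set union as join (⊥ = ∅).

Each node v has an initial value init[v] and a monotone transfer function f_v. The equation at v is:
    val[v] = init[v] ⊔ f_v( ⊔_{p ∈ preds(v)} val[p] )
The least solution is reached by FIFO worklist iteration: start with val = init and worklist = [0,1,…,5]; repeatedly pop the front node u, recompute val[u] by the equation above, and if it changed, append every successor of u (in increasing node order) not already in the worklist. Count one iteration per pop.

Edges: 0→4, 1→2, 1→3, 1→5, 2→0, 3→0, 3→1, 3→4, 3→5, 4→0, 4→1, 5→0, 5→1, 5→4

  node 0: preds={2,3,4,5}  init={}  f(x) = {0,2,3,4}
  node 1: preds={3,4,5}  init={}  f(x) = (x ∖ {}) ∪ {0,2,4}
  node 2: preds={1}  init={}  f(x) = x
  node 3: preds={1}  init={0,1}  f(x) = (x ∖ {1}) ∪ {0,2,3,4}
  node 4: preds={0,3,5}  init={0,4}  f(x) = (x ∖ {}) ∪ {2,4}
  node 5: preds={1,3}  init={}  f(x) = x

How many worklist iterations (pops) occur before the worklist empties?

Iteration log — 13 steps:
  step 1. node 0  ⊔preds={0,1,4}  new={0,2,3,4}  old={}  +wl: 
  step 2. node 1  ⊔preds={0,1,4}  new={0,1,2,4}  old={}  +wl: 
  step 3. node 2  ⊔preds={0,1,2,4}  new={0,1,2,4}  old={}  +wl: 0
  step 4. node 3  ⊔preds={0,1,2,4}  new={0,1,2,3,4}  old={0,1}  +wl: 1
  step 5. node 4  ⊔preds={0,1,2,3,4}  new={0,1,2,3,4}  old={0,4}  +wl: 
  step 6. node 5  ⊔preds={0,1,2,3,4}  new={0,1,2,3,4}  old={}  +wl: 4
  step 7. node 0  ⊔preds={0,1,2,3,4}  new={0,2,3,4}  stable
  step 8. node 1  ⊔preds={0,1,2,3,4}  new={0,1,2,3,4}  old={0,1,2,4}  +wl: 2,3,5
  step 9. node 4  ⊔preds={0,1,2,3,4}  new={0,1,2,3,4}  stable
  step 10. node 2  ⊔preds={0,1,2,3,4}  new={0,1,2,3,4}  old={0,1,2,4}  +wl: 0
  step 11. node 3  ⊔preds={0,1,2,3,4}  new={0,1,2,3,4}  stable
  step 12. node 5  ⊔preds={0,1,2,3,4}  new={0,1,2,3,4}  stable
  step 13. node 0  ⊔preds={0,1,2,3,4}  new={0,2,3,4}  stable

Least fixpoint reached:
  node 0: {0,2,3,4}
  node 1: {0,1,2,3,4}
  node 2: {0,1,2,3,4}
  node 3: {0,1,2,3,4}
  node 4: {0,1,2,3,4}
  node 5: {0,1,2,3,4}

13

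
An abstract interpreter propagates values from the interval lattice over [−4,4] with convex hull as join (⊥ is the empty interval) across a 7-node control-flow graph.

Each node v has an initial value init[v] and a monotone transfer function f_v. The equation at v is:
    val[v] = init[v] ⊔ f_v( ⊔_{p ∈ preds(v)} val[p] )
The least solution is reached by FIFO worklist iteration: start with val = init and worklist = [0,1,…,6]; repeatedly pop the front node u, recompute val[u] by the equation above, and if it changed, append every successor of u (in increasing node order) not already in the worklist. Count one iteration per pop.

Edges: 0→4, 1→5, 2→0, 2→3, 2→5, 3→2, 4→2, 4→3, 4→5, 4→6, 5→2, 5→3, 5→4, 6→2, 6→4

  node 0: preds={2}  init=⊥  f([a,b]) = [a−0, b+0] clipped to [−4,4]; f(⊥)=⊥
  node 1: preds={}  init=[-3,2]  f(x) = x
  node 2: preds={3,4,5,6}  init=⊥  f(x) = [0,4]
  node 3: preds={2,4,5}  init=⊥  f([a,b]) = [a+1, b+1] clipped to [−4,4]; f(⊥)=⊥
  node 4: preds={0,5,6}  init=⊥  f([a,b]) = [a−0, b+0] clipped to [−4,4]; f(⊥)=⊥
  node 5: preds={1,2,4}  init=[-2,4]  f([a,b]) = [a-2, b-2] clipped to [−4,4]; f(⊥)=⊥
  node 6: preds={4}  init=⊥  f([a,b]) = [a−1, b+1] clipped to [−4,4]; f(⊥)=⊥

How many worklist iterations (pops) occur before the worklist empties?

Trace (17 dequeues):
  [1] u=0 | in ⊥ | out ⊥ | ==
  [2] u=1 | in ⊥ | out [-3,2] | ==
  [3] u=2 | in [-2,4] | out [0,4] | prev ⊥ | push {0}
  [4] u=3 | in [-2,4] | out [-1,4] | prev ⊥ | push {2}
  [5] u=4 | in [-2,4] | out [-2,4] | prev ⊥ | push {3}
  [6] u=5 | in [-3,4] | out [-4,4] | prev [-2,4] | push {4}
  [7] u=6 | in [-2,4] | out [-3,4] | prev ⊥ | push {}
  [8] u=0 | in [0,4] | out [0,4] | prev ⊥ | push {}
  [9] u=2 | in [-4,4] | out [0,4] | ==
  [10] u=3 | in [-4,4] | out [-3,4] | prev [-1,4] | push {2}
  [11] u=4 | in [-4,4] | out [-4,4] | prev [-2,4] | push {3,5,6}
  [12] u=2 | in [-4,4] | out [0,4] | ==
  [13] u=3 | in [-4,4] | out [-3,4] | ==
  [14] u=5 | in [-4,4] | out [-4,4] | ==
  [15] u=6 | in [-4,4] | out [-4,4] | prev [-3,4] | push {2,4}
  [16] u=2 | in [-4,4] | out [0,4] | ==
  [17] u=4 | in [-4,4] | out [-4,4] | ==

Converged values:
  [0] [0,4]
  [1] [-3,2]
  [2] [0,4]
  [3] [-3,4]
  [4] [-4,4]
  [5] [-4,4]
  [6] [-4,4]

17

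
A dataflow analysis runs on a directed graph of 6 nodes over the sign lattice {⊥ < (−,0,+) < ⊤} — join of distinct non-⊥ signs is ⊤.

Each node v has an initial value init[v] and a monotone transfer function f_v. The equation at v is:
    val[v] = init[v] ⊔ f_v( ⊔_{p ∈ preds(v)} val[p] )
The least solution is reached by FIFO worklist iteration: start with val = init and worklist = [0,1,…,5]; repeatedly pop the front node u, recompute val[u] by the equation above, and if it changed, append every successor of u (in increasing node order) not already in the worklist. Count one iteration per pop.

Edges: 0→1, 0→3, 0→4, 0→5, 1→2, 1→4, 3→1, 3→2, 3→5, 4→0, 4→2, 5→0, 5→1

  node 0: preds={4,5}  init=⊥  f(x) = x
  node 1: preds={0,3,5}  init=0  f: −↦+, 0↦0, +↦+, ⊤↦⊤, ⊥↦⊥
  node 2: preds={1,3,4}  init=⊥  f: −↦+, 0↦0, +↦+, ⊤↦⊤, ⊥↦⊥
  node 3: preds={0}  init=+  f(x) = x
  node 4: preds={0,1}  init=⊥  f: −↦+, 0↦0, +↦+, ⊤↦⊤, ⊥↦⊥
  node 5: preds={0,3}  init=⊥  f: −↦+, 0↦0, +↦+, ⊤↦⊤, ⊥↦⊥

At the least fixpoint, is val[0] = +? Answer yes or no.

no

Worklist (15 pops):
  #1 pop 0: in=⊥ → ⊥ (no change)
  #2 pop 1: in=+ → ⊤ (was 0); enqueue []
  #3 pop 2: in=⊤ → ⊤ (was ⊥); enqueue []
  #4 pop 3: in=⊥ → + (no change)
  #5 pop 4: in=⊤ → ⊤ (was ⊥); enqueue [0,2]
  #6 pop 5: in=+ → + (was ⊥); enqueue [1]
  #7 pop 0: in=⊤ → ⊤ (was ⊥); enqueue [3,4,5]
  #8 pop 2: in=⊤ → ⊤ (no change)
  #9 pop 1: in=⊤ → ⊤ (no change)
  #10 pop 3: in=⊤ → ⊤ (was +); enqueue [1,2]
  #11 pop 4: in=⊤ → ⊤ (no change)
  #12 pop 5: in=⊤ → ⊤ (was +); enqueue [0]
  #13 pop 1: in=⊤ → ⊤ (no change)
  #14 pop 2: in=⊤ → ⊤ (no change)
  #15 pop 0: in=⊤ → ⊤ (no change)

Fixpoint:
  val[0] = ⊤
  val[1] = ⊤
  val[2] = ⊤
  val[3] = ⊤
  val[4] = ⊤
  val[5] = ⊤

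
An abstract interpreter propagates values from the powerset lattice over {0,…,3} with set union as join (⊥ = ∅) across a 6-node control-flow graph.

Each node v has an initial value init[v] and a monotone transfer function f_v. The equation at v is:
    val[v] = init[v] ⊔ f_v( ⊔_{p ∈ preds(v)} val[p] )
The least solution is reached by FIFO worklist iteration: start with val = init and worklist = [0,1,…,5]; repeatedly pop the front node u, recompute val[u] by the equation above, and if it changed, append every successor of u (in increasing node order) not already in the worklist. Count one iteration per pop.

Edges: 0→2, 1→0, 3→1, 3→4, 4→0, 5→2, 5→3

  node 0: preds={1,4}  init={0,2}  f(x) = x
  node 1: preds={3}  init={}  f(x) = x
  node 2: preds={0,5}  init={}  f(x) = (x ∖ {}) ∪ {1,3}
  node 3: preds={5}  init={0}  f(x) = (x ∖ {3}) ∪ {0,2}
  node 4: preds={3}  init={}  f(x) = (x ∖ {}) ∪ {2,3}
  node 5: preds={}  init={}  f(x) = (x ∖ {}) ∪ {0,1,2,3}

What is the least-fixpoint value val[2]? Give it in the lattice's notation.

{0,1,2,3}

Iteration log — 15 steps:
  step 1. node 0  ⊔preds={}  new={0,2}  stable
  step 2. node 1  ⊔preds={0}  new={0}  old={}  +wl: 0
  step 3. node 2  ⊔preds={0,2}  new={0,1,2,3}  old={}  +wl: 
  step 4. node 3  ⊔preds={}  new={0,2}  old={0}  +wl: 1
  step 5. node 4  ⊔preds={0,2}  new={0,2,3}  old={}  +wl: 
  step 6. node 5  ⊔preds={}  new={0,1,2,3}  old={}  +wl: 2,3
  step 7. node 0  ⊔preds={0,2,3}  new={0,2,3}  old={0,2}  +wl: 
  step 8. node 1  ⊔preds={0,2}  new={0,2}  old={0}  +wl: 0
  step 9. node 2  ⊔preds={0,1,2,3}  new={0,1,2,3}  stable
  step 10. node 3  ⊔preds={0,1,2,3}  new={0,1,2}  old={0,2}  +wl: 1,4
  step 11. node 0  ⊔preds={0,2,3}  new={0,2,3}  stable
  step 12. node 1  ⊔preds={0,1,2}  new={0,1,2}  old={0,2}  +wl: 0
  step 13. node 4  ⊔preds={0,1,2}  new={0,1,2,3}  old={0,2,3}  +wl: 
  step 14. node 0  ⊔preds={0,1,2,3}  new={0,1,2,3}  old={0,2,3}  +wl: 2
  step 15. node 2  ⊔preds={0,1,2,3}  new={0,1,2,3}  stable

Least fixpoint reached:
  node 0: {0,1,2,3}
  node 1: {0,1,2}
  node 2: {0,1,2,3}
  node 3: {0,1,2}
  node 4: {0,1,2,3}
  node 5: {0,1,2,3}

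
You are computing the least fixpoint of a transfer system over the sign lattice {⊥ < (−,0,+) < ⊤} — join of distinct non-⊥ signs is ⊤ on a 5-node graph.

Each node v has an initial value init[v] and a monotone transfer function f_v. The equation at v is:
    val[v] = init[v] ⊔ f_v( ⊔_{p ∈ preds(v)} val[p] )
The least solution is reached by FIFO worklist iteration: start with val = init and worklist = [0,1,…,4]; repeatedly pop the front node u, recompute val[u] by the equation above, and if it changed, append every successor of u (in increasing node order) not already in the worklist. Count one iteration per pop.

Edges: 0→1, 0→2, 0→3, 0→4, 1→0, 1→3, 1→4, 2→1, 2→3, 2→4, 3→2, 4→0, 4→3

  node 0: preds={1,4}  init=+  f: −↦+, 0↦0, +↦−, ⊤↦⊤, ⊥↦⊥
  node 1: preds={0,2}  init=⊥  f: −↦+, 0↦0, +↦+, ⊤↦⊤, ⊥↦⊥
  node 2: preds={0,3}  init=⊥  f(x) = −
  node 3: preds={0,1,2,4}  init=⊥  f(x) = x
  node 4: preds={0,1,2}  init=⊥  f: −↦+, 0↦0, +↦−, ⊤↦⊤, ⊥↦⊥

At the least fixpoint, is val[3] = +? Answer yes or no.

Trace (11 dequeues):
  [1] u=0 | in ⊥ | out + | ==
  [2] u=1 | in + | out + | prev ⊥ | push {0}
  [3] u=2 | in + | out − | prev ⊥ | push {1}
  [4] u=3 | in ⊤ | out ⊤ | prev ⊥ | push {2}
  [5] u=4 | in ⊤ | out ⊤ | prev ⊥ | push {3}
  [6] u=0 | in ⊤ | out ⊤ | prev + | push {4}
  [7] u=1 | in ⊤ | out ⊤ | prev + | push {0}
  [8] u=2 | in ⊤ | out − | ==
  [9] u=3 | in ⊤ | out ⊤ | ==
  [10] u=4 | in ⊤ | out ⊤ | ==
  [11] u=0 | in ⊤ | out ⊤ | ==

Converged values:
  [0] ⊤
  [1] ⊤
  [2] −
  [3] ⊤
  [4] ⊤

no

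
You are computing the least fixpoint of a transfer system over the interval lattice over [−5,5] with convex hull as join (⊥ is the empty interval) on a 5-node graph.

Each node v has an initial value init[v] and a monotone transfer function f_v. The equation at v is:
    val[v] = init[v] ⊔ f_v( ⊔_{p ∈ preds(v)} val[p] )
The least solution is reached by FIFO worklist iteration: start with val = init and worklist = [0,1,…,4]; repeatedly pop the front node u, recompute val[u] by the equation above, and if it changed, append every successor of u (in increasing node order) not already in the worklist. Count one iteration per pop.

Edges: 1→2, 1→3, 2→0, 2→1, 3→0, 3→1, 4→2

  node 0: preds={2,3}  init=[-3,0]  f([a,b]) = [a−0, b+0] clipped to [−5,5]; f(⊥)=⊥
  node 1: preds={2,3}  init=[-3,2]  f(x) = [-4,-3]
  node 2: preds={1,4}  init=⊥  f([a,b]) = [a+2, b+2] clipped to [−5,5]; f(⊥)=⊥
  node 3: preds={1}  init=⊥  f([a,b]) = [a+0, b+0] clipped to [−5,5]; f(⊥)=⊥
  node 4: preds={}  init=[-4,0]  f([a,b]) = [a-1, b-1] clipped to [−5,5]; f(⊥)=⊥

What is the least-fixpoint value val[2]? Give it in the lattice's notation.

Trace (7 dequeues):
  [1] u=0 | in ⊥ | out [-3,0] | ==
  [2] u=1 | in ⊥ | out [-4,2] | prev [-3,2] | push {}
  [3] u=2 | in [-4,2] | out [-2,4] | prev ⊥ | push {0,1}
  [4] u=3 | in [-4,2] | out [-4,2] | prev ⊥ | push {}
  [5] u=4 | in ⊥ | out [-4,0] | ==
  [6] u=0 | in [-4,4] | out [-4,4] | prev [-3,0] | push {}
  [7] u=1 | in [-4,4] | out [-4,2] | ==

Converged values:
  [0] [-4,4]
  [1] [-4,2]
  [2] [-2,4]
  [3] [-4,2]
  [4] [-4,0]

[-2,4]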